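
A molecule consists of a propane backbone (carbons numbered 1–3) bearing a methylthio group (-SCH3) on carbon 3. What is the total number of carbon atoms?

4

Atom tally by fragment:
  CH3 → C:1 H:3
  CH2 → C:1 H:2
  CH2SCH3 → C:2 H:5 S:1
Element totals:
  C: 4
  H: 10
  S: 1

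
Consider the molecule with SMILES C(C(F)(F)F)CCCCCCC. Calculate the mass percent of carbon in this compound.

59.32%

Atom tally by fragment:
  F3CCH2 → C:2 H:2 F:3
  CH2 → C:1 H:2
  CH2 → C:1 H:2
  CH2 → C:1 H:2
  CH2 → C:1 H:2
  CH2 → C:1 H:2
  CH2 → C:1 H:2
  CH3 → C:1 H:3
Element totals:
  C: 9
  H: 17
  F: 3
Molecular formula: C9H17F3.
Molar mass = 182.229 g/mol.
Mass from C: 9 × 12.011 = 108.099 g/mol.
%C = 108.099 / 182.229 × 100 = 59.32%.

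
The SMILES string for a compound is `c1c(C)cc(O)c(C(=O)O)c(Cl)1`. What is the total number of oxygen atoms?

3

Atom tally by fragment:
  benzene ring core → C:6 H:6
  (− 4 ring H displaced by substituents)
  + CH3 → C:1 H:3
  + OH → O:1 H:1
  + COOH → C:1 H:1 O:2
  + Cl → Cl:1
Element totals:
  C: 8
  H: 7
  Cl: 1
  O: 3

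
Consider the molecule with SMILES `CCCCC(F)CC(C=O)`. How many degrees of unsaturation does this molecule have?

1

Atom tally by fragment:
  CH3 → C:1 H:3
  CH2 → C:1 H:2
  CH2 → C:1 H:2
  CH2 → C:1 H:2
  CH(F) → C:1 H:1 F:1
  CH2 → C:1 H:2
  CH2CHO → C:2 H:3 O:1
Element totals:
  C: 8
  H: 15
  F: 1
  O: 1
Molecular formula: C8H15FO.
DoU = (2C + 2 + N − H − X) / 2 = (2·8 + 2 + 0 − 15 − 1) / 2 = 1.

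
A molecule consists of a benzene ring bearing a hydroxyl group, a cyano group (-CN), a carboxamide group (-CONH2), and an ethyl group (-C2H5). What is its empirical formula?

C5H5NO

Atom tally by fragment:
  benzene ring core → C:6 H:6
  (− 4 ring H displaced by substituents)
  + OH → O:1 H:1
  + CN → C:1 N:1
  + CONH2 → C:1 H:2 O:1 N:1
  + C2H5 → C:2 H:5
Element totals:
  C: 10
  H: 10
  N: 2
  O: 2
Molecular formula: C10H10N2O2.
gcd of subscripts = 2; dividing each by 2:
  C: 10/2 = 5
  H: 10/2 = 5
  N: 2/2 = 1
  O: 2/2 = 1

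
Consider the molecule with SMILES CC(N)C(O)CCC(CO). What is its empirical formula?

C7H17NO2

Atom tally by fragment:
  CH3 → C:1 H:3
  CH(NH2) → C:1 H:3 N:1
  CH(OH) → C:1 H:2 O:1
  CH2 → C:1 H:2
  CH2 → C:1 H:2
  CH2CH2OH → C:2 H:5 O:1
Element totals:
  C: 7
  H: 17
  N: 1
  O: 2
Molecular formula: C7H17NO2.
gcd of subscripts (7, 17, 1, 2) = 1, so the empirical formula equals the molecular formula.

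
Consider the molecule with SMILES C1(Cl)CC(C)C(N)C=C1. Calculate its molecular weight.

145.63 g/mol

Atom tally by fragment:
  cyclohexene ring core → C:6 H:10
  (− 3 ring H displaced by substituents)
  + Cl → Cl:1
  + CH3 → C:1 H:3
  + NH2 → N:1 H:2
Element totals:
  C: 7
  H: 12
  Cl: 1
  N: 1
Molecular formula: C7H12ClN.
  M = 7(12.011) + 12(1.008) + 35.45 + 14.007
    = 84.077 + 12.096 + 35.450 + 14.007 = 145.630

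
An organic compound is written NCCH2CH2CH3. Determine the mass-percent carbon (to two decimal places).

Atom tally by fragment:
  NCCH2 → C:2 H:2 N:1
  CH2 → C:1 H:2
  CH3 → C:1 H:3
Element totals:
  C: 4
  H: 7
  N: 1
Molecular formula: C4H7N.
Molar mass = 69.107 g/mol.
Mass from C: 4 × 12.011 = 48.044 g/mol.
%C = 48.044 / 69.107 × 100 = 69.52%.

69.52%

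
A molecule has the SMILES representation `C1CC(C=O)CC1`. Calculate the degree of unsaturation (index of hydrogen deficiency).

2

Atom tally by fragment:
  cyclopentane ring core → C:5 H:10
  (− 1 ring H displaced by substituents)
  + CHO → C:1 H:1 O:1
Element totals:
  C: 6
  H: 10
  O: 1
Molecular formula: C6H10O.
DoU = (2C + 2 + N − H − X) / 2 = (2·6 + 2 + 0 − 10 − 0) / 2 = 2.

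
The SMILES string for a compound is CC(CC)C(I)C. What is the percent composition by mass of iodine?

Atom tally by fragment:
  CH3 → C:1 H:3
  CH(C2H5) → C:3 H:6
  CH(I) → C:1 H:1 I:1
  CH3 → C:1 H:3
Element totals:
  C: 6
  H: 13
  I: 1
Molecular formula: C6H13I.
Molar mass = 212.074 g/mol.
Mass from I: 1 × 126.904 = 126.904 g/mol.
%I = 126.904 / 212.074 × 100 = 59.84%.

59.84%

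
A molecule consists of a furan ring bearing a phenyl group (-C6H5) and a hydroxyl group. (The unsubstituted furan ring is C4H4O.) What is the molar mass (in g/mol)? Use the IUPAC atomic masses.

160.17 g/mol

Atom tally by fragment:
  furan ring core → C:4 H:4 O:1
  (− 2 ring H displaced by substituents)
  + C6H5 → C:6 H:5
  + OH → O:1 H:1
Element totals:
  C: 10
  H: 8
  O: 2
Molecular formula: C10H8O2.
  M = 10(12.011) + 8(1.008) + 2(15.999)
    = 120.110 + 8.064 + 31.998 = 160.172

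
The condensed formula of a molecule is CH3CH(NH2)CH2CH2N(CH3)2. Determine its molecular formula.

Element totals:
  C: 6
  H: 16
  N: 2

C6H16N2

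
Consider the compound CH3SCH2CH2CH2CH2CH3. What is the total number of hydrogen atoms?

Element totals:
  C: 6
  H: 14
  S: 1

14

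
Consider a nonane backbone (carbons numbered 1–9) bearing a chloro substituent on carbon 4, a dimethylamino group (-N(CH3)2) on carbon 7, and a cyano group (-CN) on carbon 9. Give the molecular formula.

C12H23ClN2

Atom tally by fragment:
  CH3 → C:1 H:3
  CH2 → C:1 H:2
  CH2 → C:1 H:2
  CH(Cl) → C:1 H:1 Cl:1
  CH2 → C:1 H:2
  CH2 → C:1 H:2
  CH(N(CH3)2) → C:3 H:7 N:1
  CH2 → C:1 H:2
  CH2CN → C:2 H:2 N:1
Element totals:
  C: 12
  H: 23
  Cl: 1
  N: 2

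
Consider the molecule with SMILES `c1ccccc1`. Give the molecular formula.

C6H6

Atom tally by fragment:
  benzene ring core → C:6 H:6
Element totals:
  C: 6
  H: 6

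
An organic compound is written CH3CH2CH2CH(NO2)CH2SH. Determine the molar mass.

149.21 g/mol

Element totals:
  C: 5
  H: 11
  N: 1
  O: 2
  S: 1
Molecular formula: C5H11NO2S.
  M = 5(12.011) + 11(1.008) + 14.007 + 2(15.999) + 32.06
    = 60.055 + 11.088 + 14.007 + 31.998 + 32.060 = 149.208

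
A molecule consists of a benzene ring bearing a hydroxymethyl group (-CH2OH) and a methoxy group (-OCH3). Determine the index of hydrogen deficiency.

4

Atom tally by fragment:
  benzene ring core → C:6 H:6
  (− 2 ring H displaced by substituents)
  + CH2OH → C:1 H:3 O:1
  + OCH3 → C:1 H:3 O:1
Element totals:
  C: 8
  H: 10
  O: 2
Molecular formula: C8H10O2.
DoU = (2C + 2 + N − H − X) / 2 = (2·8 + 2 + 0 − 10 − 0) / 2 = 4.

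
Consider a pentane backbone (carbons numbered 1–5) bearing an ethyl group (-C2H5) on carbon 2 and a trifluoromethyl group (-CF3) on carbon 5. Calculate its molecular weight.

168.20 g/mol

Atom tally by fragment:
  CH3 → C:1 H:3
  CH(C2H5) → C:3 H:6
  CH2 → C:1 H:2
  CH2 → C:1 H:2
  CH2CF3 → C:2 H:2 F:3
Element totals:
  C: 8
  H: 15
  F: 3
Molecular formula: C8H15F3.
  M = 8(12.011) + 15(1.008) + 3(18.998)
    = 96.088 + 15.120 + 56.994 = 168.202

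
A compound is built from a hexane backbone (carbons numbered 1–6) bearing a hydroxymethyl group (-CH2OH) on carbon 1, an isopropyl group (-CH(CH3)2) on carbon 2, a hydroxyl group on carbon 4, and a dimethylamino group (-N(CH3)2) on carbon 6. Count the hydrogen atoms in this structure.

27

Atom tally by fragment:
  HOCH2CH2 → C:2 H:5 O:1
  CH(CH(CH3)2) → C:4 H:8
  CH2 → C:1 H:2
  CH(OH) → C:1 H:2 O:1
  CH2 → C:1 H:2
  CH2N(CH3)2 → C:3 H:8 N:1
Element totals:
  C: 12
  H: 27
  N: 1
  O: 2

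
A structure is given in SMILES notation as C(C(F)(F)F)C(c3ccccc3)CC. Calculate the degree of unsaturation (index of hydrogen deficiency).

Atom tally by fragment:
  F3CCH2 → C:2 H:2 F:3
  CH(C6H5) → C:7 H:6
  CH2 → C:1 H:2
  CH3 → C:1 H:3
Element totals:
  C: 11
  H: 13
  F: 3
Molecular formula: C11H13F3.
DoU = (2C + 2 + N − H − X) / 2 = (2·11 + 2 + 0 − 13 − 3) / 2 = 4.

4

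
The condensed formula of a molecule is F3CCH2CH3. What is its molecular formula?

C3H5F3

Atom tally by fragment:
  F3CCH2 → C:2 H:2 F:3
  CH3 → C:1 H:3
Element totals:
  C: 3
  H: 5
  F: 3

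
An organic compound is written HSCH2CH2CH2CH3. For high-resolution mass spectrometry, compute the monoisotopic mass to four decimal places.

90.0503

Element totals:
  C: 4
  H: 10
  S: 1
Molecular formula: C4H10S.
  M = 4(12.0) + 10(1.007825) + 31.972071
    = 48.000000 + 10.078250 + 31.972071 = 90.050321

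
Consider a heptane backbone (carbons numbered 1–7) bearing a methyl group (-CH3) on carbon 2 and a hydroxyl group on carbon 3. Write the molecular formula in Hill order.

C8H18O

Atom tally by fragment:
  CH3 → C:1 H:3
  CH(CH3) → C:2 H:4
  CH(OH) → C:1 H:2 O:1
  CH2 → C:1 H:2
  CH2 → C:1 H:2
  CH2 → C:1 H:2
  CH3 → C:1 H:3
Element totals:
  C: 8
  H: 18
  O: 1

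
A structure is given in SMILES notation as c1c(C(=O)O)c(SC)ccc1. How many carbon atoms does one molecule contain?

Atom tally by fragment:
  benzene ring core → C:6 H:6
  (− 2 ring H displaced by substituents)
  + COOH → C:1 H:1 O:2
  + SCH3 → C:1 H:3 S:1
Element totals:
  C: 8
  H: 8
  O: 2
  S: 1

8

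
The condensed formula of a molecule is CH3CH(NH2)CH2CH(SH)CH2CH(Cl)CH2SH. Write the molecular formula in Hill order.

Atom tally by fragment:
  CH3 → C:1 H:3
  CH(NH2) → C:1 H:3 N:1
  CH2 → C:1 H:2
  CH(SH) → C:1 H:2 S:1
  CH2 → C:1 H:2
  CH(Cl) → C:1 H:1 Cl:1
  CH2SH → C:1 H:3 S:1
Element totals:
  C: 7
  H: 16
  Cl: 1
  N: 1
  S: 2

C7H16ClNS2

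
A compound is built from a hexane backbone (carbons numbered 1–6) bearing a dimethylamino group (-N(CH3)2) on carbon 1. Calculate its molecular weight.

Atom tally by fragment:
  (CH3)2NCH2 → C:3 H:8 N:1
  CH2 → C:1 H:2
  CH2 → C:1 H:2
  CH2 → C:1 H:2
  CH2 → C:1 H:2
  CH3 → C:1 H:3
Element totals:
  C: 8
  H: 19
  N: 1
Molecular formula: C8H19N.
  M = 8(12.011) + 19(1.008) + 14.007
    = 96.088 + 19.152 + 14.007 = 129.247

129.25 g/mol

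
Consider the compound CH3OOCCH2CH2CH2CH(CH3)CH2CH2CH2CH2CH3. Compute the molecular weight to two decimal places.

Atom tally by fragment:
  CH3OOCCH2 → C:3 H:5 O:2
  CH2 → C:1 H:2
  CH2 → C:1 H:2
  CH(CH3) → C:2 H:4
  CH2 → C:1 H:2
  CH2 → C:1 H:2
  CH2 → C:1 H:2
  CH2 → C:1 H:2
  CH3 → C:1 H:3
Element totals:
  C: 12
  H: 24
  O: 2
Molecular formula: C12H24O2.
  M = 12(12.011) + 24(1.008) + 2(15.999)
    = 144.132 + 24.192 + 31.998 = 200.322

200.32 g/mol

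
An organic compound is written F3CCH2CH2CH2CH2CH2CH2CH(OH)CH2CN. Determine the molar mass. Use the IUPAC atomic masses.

223.24 g/mol

Atom tally by fragment:
  F3CCH2 → C:2 H:2 F:3
  CH2 → C:1 H:2
  CH2 → C:1 H:2
  CH2 → C:1 H:2
  CH2 → C:1 H:2
  CH2 → C:1 H:2
  CH(OH) → C:1 H:2 O:1
  CH2CN → C:2 H:2 N:1
Element totals:
  C: 10
  H: 16
  F: 3
  N: 1
  O: 1
Molecular formula: C10H16F3NO.
  M = 10(12.011) + 16(1.008) + 3(18.998) + 14.007 + 15.999
    = 120.110 + 16.128 + 56.994 + 14.007 + 15.999 = 223.238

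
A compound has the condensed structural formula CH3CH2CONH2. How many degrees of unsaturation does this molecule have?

1

Atom tally by fragment:
  CH3 → C:1 H:3
  CH2CONH2 → C:2 H:4 O:1 N:1
Element totals:
  C: 3
  H: 7
  N: 1
  O: 1
Molecular formula: C3H7NO.
DoU = (2C + 2 + N − H − X) / 2 = (2·3 + 2 + 1 − 7 − 0) / 2 = 1.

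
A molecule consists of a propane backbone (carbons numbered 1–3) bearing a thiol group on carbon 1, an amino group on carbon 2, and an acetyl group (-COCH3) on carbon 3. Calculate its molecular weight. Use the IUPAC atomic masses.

133.21 g/mol

Atom tally by fragment:
  HSCH2 → C:1 H:3 S:1
  CH(NH2) → C:1 H:3 N:1
  CH2COCH3 → C:3 H:5 O:1
Element totals:
  C: 5
  H: 11
  N: 1
  O: 1
  S: 1
Molecular formula: C5H11NOS.
  M = 5(12.011) + 11(1.008) + 14.007 + 15.999 + 32.06
    = 60.055 + 11.088 + 14.007 + 15.999 + 32.060 = 133.209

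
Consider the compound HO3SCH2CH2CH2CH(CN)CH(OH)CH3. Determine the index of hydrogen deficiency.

2

Element totals:
  C: 7
  H: 13
  N: 1
  O: 4
  S: 1
Molecular formula: C7H13NO4S.
DoU = (2C + 2 + N − H − X) / 2 = (2·7 + 2 + 1 − 13 − 0) / 2 = 2.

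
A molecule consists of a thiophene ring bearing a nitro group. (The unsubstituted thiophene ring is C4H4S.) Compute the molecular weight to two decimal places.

Atom tally by fragment:
  thiophene ring core → C:4 H:4 S:1
  (− 1 ring H displaced by substituents)
  + NO2 → N:1 O:2
Element totals:
  C: 4
  H: 3
  N: 1
  O: 2
  S: 1
Molecular formula: C4H3NO2S.
  M = 4(12.011) + 3(1.008) + 14.007 + 2(15.999) + 32.06
    = 48.044 + 3.024 + 14.007 + 31.998 + 32.060 = 129.133

129.13 g/mol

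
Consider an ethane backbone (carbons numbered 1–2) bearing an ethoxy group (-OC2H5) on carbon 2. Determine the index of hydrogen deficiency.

Atom tally by fragment:
  CH3 → C:1 H:3
  CH2OC2H5 → C:3 H:7 O:1
Element totals:
  C: 4
  H: 10
  O: 1
Molecular formula: C4H10O.
DoU = (2C + 2 + N − H − X) / 2 = (2·4 + 2 + 0 − 10 − 0) / 2 = 0.

0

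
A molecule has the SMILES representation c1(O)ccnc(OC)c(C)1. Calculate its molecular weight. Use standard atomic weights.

Atom tally by fragment:
  pyridine ring core → C:5 H:5 N:1
  (− 3 ring H displaced by substituents)
  + OH → O:1 H:1
  + OCH3 → C:1 H:3 O:1
  + CH3 → C:1 H:3
Element totals:
  C: 7
  H: 9
  N: 1
  O: 2
Molecular formula: C7H9NO2.
  M = 7(12.011) + 9(1.008) + 14.007 + 2(15.999)
    = 84.077 + 9.072 + 14.007 + 31.998 = 139.154

139.15 g/mol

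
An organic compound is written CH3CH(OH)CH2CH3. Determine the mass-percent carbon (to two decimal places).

64.82%

Atom tally by fragment:
  CH3 → C:1 H:3
  CH(OH) → C:1 H:2 O:1
  CH2 → C:1 H:2
  CH3 → C:1 H:3
Element totals:
  C: 4
  H: 10
  O: 1
Molecular formula: C4H10O.
Molar mass = 74.123 g/mol.
Mass from C: 4 × 12.011 = 48.044 g/mol.
%C = 48.044 / 74.123 × 100 = 64.82%.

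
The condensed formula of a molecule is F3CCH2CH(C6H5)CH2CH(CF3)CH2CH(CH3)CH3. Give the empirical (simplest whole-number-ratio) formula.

C8H10F3

Element totals:
  C: 16
  H: 20
  F: 6
Molecular formula: C16H20F6.
gcd of subscripts = 2; dividing each by 2:
  C: 16/2 = 8
  F: 6/2 = 3
  H: 20/2 = 10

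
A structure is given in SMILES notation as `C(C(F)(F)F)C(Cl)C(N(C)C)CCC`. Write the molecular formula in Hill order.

C9H17ClF3N

Atom tally by fragment:
  F3CCH2 → C:2 H:2 F:3
  CH(Cl) → C:1 H:1 Cl:1
  CH(N(CH3)2) → C:3 H:7 N:1
  CH2 → C:1 H:2
  CH2 → C:1 H:2
  CH3 → C:1 H:3
Element totals:
  C: 9
  H: 17
  Cl: 1
  F: 3
  N: 1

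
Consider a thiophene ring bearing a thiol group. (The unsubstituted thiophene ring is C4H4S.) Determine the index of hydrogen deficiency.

Atom tally by fragment:
  thiophene ring core → C:4 H:4 S:1
  (− 1 ring H displaced by substituents)
  + SH → S:1 H:1
Element totals:
  C: 4
  H: 4
  S: 2
Molecular formula: C4H4S2.
DoU = (2C + 2 + N − H − X) / 2 = (2·4 + 2 + 0 − 4 − 0) / 2 = 3.

3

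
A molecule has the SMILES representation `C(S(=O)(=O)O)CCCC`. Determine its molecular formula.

Atom tally by fragment:
  HO3SCH2 → C:1 H:3 S:1 O:3
  CH2 → C:1 H:2
  CH2 → C:1 H:2
  CH2 → C:1 H:2
  CH3 → C:1 H:3
Element totals:
  C: 5
  H: 12
  O: 3
  S: 1

C5H12O3S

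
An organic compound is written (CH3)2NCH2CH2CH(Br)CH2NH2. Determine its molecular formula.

C6H15BrN2

Element totals:
  C: 6
  H: 15
  Br: 1
  N: 2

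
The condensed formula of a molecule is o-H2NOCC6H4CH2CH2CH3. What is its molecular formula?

C10H13NO

Atom tally by fragment:
  benzene ring core → C:6 H:6
  (− 2 ring H displaced by substituents)
  + CONH2 → C:1 H:2 O:1 N:1
  + CH2CH2CH3 → C:3 H:7
Element totals:
  C: 10
  H: 13
  N: 1
  O: 1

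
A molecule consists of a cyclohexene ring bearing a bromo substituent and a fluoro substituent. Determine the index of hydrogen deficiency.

Atom tally by fragment:
  cyclohexene ring core → C:6 H:10
  (− 2 ring H displaced by substituents)
  + Br → Br:1
  + F → F:1
Element totals:
  C: 6
  H: 8
  Br: 1
  F: 1
Molecular formula: C6H8BrF.
DoU = (2C + 2 + N − H − X) / 2 = (2·6 + 2 + 0 − 8 − 2) / 2 = 2.

2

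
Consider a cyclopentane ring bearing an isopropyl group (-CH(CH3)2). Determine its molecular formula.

C8H16

Atom tally by fragment:
  cyclopentane ring core → C:5 H:10
  (− 1 ring H displaced by substituents)
  + CH(CH3)2 → C:3 H:7
Element totals:
  C: 8
  H: 16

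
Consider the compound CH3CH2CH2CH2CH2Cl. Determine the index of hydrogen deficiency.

Element totals:
  C: 5
  H: 11
  Cl: 1
Molecular formula: C5H11Cl.
DoU = (2C + 2 + N − H − X) / 2 = (2·5 + 2 + 0 − 11 − 1) / 2 = 0.

0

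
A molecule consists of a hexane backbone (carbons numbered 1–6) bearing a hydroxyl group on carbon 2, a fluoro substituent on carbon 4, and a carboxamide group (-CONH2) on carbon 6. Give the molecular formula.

Atom tally by fragment:
  CH3 → C:1 H:3
  CH(OH) → C:1 H:2 O:1
  CH2 → C:1 H:2
  CH(F) → C:1 H:1 F:1
  CH2 → C:1 H:2
  CH2CONH2 → C:2 H:4 O:1 N:1
Element totals:
  C: 7
  H: 14
  F: 1
  N: 1
  O: 2

C7H14FNO2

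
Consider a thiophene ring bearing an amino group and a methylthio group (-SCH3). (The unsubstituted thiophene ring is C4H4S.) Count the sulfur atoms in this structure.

Atom tally by fragment:
  thiophene ring core → C:4 H:4 S:1
  (− 2 ring H displaced by substituents)
  + NH2 → N:1 H:2
  + SCH3 → C:1 H:3 S:1
Element totals:
  C: 5
  H: 7
  N: 1
  S: 2

2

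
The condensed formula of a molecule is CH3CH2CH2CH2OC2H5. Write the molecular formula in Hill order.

Element totals:
  C: 6
  H: 14
  O: 1

C6H14O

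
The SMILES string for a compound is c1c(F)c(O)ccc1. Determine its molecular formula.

Atom tally by fragment:
  benzene ring core → C:6 H:6
  (− 2 ring H displaced by substituents)
  + F → F:1
  + OH → O:1 H:1
Element totals:
  C: 6
  H: 5
  F: 1
  O: 1

C6H5FO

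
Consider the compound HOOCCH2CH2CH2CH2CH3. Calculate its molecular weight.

116.16 g/mol

Atom tally by fragment:
  HOOCCH2 → C:2 H:3 O:2
  CH2 → C:1 H:2
  CH2 → C:1 H:2
  CH2 → C:1 H:2
  CH3 → C:1 H:3
Element totals:
  C: 6
  H: 12
  O: 2
Molecular formula: C6H12O2.
  M = 6(12.011) + 12(1.008) + 2(15.999)
    = 72.066 + 12.096 + 31.998 = 116.160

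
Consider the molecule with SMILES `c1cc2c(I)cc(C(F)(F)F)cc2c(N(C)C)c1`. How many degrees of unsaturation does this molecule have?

Atom tally by fragment:
  naphthalene ring system core → C:10 H:8
  (− 3 ring H displaced by substituents)
  + I → I:1
  + CF3 → C:1 F:3
  + N(CH3)2 → N:1 C:2 H:6
Element totals:
  C: 13
  H: 11
  F: 3
  I: 1
  N: 1
Molecular formula: C13H11F3IN.
DoU = (2C + 2 + N − H − X) / 2 = (2·13 + 2 + 1 − 11 − 4) / 2 = 7.

7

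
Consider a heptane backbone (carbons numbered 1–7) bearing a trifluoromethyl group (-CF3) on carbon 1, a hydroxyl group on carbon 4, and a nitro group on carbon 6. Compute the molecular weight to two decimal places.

Atom tally by fragment:
  F3CCH2 → C:2 H:2 F:3
  CH2 → C:1 H:2
  CH2 → C:1 H:2
  CH(OH) → C:1 H:2 O:1
  CH2 → C:1 H:2
  CH(NO2) → C:1 H:1 N:1 O:2
  CH3 → C:1 H:3
Element totals:
  C: 8
  H: 14
  F: 3
  N: 1
  O: 3
Molecular formula: C8H14F3NO3.
  M = 8(12.011) + 14(1.008) + 3(18.998) + 14.007 + 3(15.999)
    = 96.088 + 14.112 + 56.994 + 14.007 + 47.997 = 229.198

229.20 g/mol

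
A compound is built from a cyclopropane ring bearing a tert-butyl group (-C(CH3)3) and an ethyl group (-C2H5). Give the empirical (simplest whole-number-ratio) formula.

CH2

Atom tally by fragment:
  cyclopropane ring core → C:3 H:6
  (− 2 ring H displaced by substituents)
  + C(CH3)3 → C:4 H:9
  + C2H5 → C:2 H:5
Element totals:
  C: 9
  H: 18
Molecular formula: C9H18.
gcd of subscripts = 9; dividing each by 9:
  C: 9/9 = 1
  H: 18/9 = 2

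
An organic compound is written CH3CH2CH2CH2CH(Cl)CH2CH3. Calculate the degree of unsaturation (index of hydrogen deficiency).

Element totals:
  C: 7
  H: 15
  Cl: 1
Molecular formula: C7H15Cl.
DoU = (2C + 2 + N − H − X) / 2 = (2·7 + 2 + 0 − 15 − 1) / 2 = 0.

0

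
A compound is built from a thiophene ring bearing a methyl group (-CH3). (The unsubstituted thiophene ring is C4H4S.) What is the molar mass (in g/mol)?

Atom tally by fragment:
  thiophene ring core → C:4 H:4 S:1
  (− 1 ring H displaced by substituents)
  + CH3 → C:1 H:3
Element totals:
  C: 5
  H: 6
  S: 1
Molecular formula: C5H6S.
  M = 5(12.011) + 6(1.008) + 32.06
    = 60.055 + 6.048 + 32.060 = 98.163

98.16 g/mol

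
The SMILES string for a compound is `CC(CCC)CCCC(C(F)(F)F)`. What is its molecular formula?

Atom tally by fragment:
  CH3 → C:1 H:3
  CH(CH2CH2CH3) → C:4 H:8
  CH2 → C:1 H:2
  CH2 → C:1 H:2
  CH2 → C:1 H:2
  CH2CF3 → C:2 H:2 F:3
Element totals:
  C: 10
  H: 19
  F: 3

C10H19F3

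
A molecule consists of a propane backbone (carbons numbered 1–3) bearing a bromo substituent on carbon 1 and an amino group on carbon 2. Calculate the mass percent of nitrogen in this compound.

Atom tally by fragment:
  BrCH2 → C:1 H:2 Br:1
  CH(NH2) → C:1 H:3 N:1
  CH3 → C:1 H:3
Element totals:
  C: 3
  H: 8
  Br: 1
  N: 1
Molecular formula: C3H8BrN.
Molar mass = 138.008 g/mol.
Mass from N: 1 × 14.007 = 14.007 g/mol.
%N = 14.007 / 138.008 × 100 = 10.15%.

10.15%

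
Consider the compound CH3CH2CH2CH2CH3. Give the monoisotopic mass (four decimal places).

Element totals:
  C: 5
  H: 12
Molecular formula: C5H12.
  M = 5(12.0) + 12(1.007825)
    = 60.000000 + 12.093900 = 72.093900

72.0939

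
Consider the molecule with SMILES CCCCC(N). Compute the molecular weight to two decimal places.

87.17 g/mol

Atom tally by fragment:
  CH3 → C:1 H:3
  CH2 → C:1 H:2
  CH2 → C:1 H:2
  CH2 → C:1 H:2
  CH2NH2 → C:1 H:4 N:1
Element totals:
  C: 5
  H: 13
  N: 1
Molecular formula: C5H13N.
  M = 5(12.011) + 13(1.008) + 14.007
    = 60.055 + 13.104 + 14.007 = 87.166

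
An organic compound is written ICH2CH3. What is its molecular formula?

C2H5I

Atom tally by fragment:
  ICH2 → C:1 H:2 I:1
  CH3 → C:1 H:3
Element totals:
  C: 2
  H: 5
  I: 1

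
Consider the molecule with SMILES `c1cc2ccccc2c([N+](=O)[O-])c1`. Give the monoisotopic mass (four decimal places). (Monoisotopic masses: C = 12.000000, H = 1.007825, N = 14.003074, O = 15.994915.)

Atom tally by fragment:
  naphthalene ring system core → C:10 H:8
  (− 1 ring H displaced by substituents)
  + NO2 → N:1 O:2
Element totals:
  C: 10
  H: 7
  N: 1
  O: 2
Molecular formula: C10H7NO2.
  M = 10(12.0) + 7(1.007825) + 14.003074 + 2(15.994915)
    = 120.000000 + 7.054775 + 14.003074 + 31.989830 = 173.047679

173.0477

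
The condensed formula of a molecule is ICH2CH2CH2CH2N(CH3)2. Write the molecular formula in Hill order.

Element totals:
  C: 6
  H: 14
  I: 1
  N: 1

C6H14IN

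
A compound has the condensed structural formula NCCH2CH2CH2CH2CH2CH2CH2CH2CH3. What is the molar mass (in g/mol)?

153.27 g/mol

Atom tally by fragment:
  NCCH2 → C:2 H:2 N:1
  CH2 → C:1 H:2
  CH2 → C:1 H:2
  CH2 → C:1 H:2
  CH2 → C:1 H:2
  CH2 → C:1 H:2
  CH2 → C:1 H:2
  CH2 → C:1 H:2
  CH3 → C:1 H:3
Element totals:
  C: 10
  H: 19
  N: 1
Molecular formula: C10H19N.
  M = 10(12.011) + 19(1.008) + 14.007
    = 120.110 + 19.152 + 14.007 = 153.269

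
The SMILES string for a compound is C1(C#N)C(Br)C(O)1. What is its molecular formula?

Atom tally by fragment:
  cyclopropane ring core → C:3 H:6
  (− 3 ring H displaced by substituents)
  + CN → C:1 N:1
  + Br → Br:1
  + OH → O:1 H:1
Element totals:
  C: 4
  H: 4
  Br: 1
  N: 1
  O: 1

C4H4BrNO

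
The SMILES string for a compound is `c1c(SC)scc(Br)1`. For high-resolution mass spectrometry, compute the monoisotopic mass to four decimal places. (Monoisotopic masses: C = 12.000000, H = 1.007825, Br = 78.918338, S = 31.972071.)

207.9016

Atom tally by fragment:
  thiophene ring core → C:4 H:4 S:1
  (− 2 ring H displaced by substituents)
  + SCH3 → C:1 H:3 S:1
  + Br → Br:1
Element totals:
  C: 5
  H: 5
  Br: 1
  S: 2
Molecular formula: C5H5BrS2.
  M = 5(12.0) + 5(1.007825) + 78.918338 + 2(31.972071)
    = 60.000000 + 5.039125 + 78.918338 + 63.944142 = 207.901605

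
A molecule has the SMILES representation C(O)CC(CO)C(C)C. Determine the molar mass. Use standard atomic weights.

Atom tally by fragment:
  HOCH2 → C:1 H:3 O:1
  CH2 → C:1 H:2
  CH(CH2OH) → C:2 H:4 O:1
  CH(CH3) → C:2 H:4
  CH3 → C:1 H:3
Element totals:
  C: 7
  H: 16
  O: 2
Molecular formula: C7H16O2.
  M = 7(12.011) + 16(1.008) + 2(15.999)
    = 84.077 + 16.128 + 31.998 = 132.203

132.20 g/mol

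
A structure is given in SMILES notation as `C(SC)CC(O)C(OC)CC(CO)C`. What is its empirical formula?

Atom tally by fragment:
  CH3SCH2 → C:2 H:5 S:1
  CH2 → C:1 H:2
  CH(OH) → C:1 H:2 O:1
  CH(OCH3) → C:2 H:4 O:1
  CH2 → C:1 H:2
  CH(CH2OH) → C:2 H:4 O:1
  CH3 → C:1 H:3
Element totals:
  C: 10
  H: 22
  O: 3
  S: 1
Molecular formula: C10H22O3S.
gcd of subscripts (10, 22, 3, 1) = 1, so the empirical formula equals the molecular formula.

C10H22O3S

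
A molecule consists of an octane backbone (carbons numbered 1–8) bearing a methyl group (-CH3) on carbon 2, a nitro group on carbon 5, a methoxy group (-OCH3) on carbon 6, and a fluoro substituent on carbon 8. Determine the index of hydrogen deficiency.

1

Atom tally by fragment:
  CH3 → C:1 H:3
  CH(CH3) → C:2 H:4
  CH2 → C:1 H:2
  CH2 → C:1 H:2
  CH(NO2) → C:1 H:1 N:1 O:2
  CH(OCH3) → C:2 H:4 O:1
  CH2 → C:1 H:2
  CH2F → C:1 H:2 F:1
Element totals:
  C: 10
  H: 20
  F: 1
  N: 1
  O: 3
Molecular formula: C10H20FNO3.
DoU = (2C + 2 + N − H − X) / 2 = (2·10 + 2 + 1 − 20 − 1) / 2 = 1.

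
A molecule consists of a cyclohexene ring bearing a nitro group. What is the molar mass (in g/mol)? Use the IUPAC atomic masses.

Atom tally by fragment:
  cyclohexene ring core → C:6 H:10
  (− 1 ring H displaced by substituents)
  + NO2 → N:1 O:2
Element totals:
  C: 6
  H: 9
  N: 1
  O: 2
Molecular formula: C6H9NO2.
  M = 6(12.011) + 9(1.008) + 14.007 + 2(15.999)
    = 72.066 + 9.072 + 14.007 + 31.998 = 127.143

127.14 g/mol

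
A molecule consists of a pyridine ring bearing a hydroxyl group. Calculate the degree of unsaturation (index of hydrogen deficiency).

Atom tally by fragment:
  pyridine ring core → C:5 H:5 N:1
  (− 1 ring H displaced by substituents)
  + OH → O:1 H:1
Element totals:
  C: 5
  H: 5
  N: 1
  O: 1
Molecular formula: C5H5NO.
DoU = (2C + 2 + N − H − X) / 2 = (2·5 + 2 + 1 − 5 − 0) / 2 = 4.

4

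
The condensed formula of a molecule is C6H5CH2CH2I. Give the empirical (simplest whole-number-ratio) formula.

C8H9I

Element totals:
  C: 8
  H: 9
  I: 1
Molecular formula: C8H9I.
gcd of subscripts (8, 9, 1) = 1, so the empirical formula equals the molecular formula.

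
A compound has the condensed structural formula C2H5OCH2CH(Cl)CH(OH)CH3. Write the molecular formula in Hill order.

C6H13ClO2

Atom tally by fragment:
  C2H5OCH2 → C:3 H:7 O:1
  CH(Cl) → C:1 H:1 Cl:1
  CH(OH) → C:1 H:2 O:1
  CH3 → C:1 H:3
Element totals:
  C: 6
  H: 13
  Cl: 1
  O: 2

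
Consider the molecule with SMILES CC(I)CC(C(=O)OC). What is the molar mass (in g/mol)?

Atom tally by fragment:
  CH3 → C:1 H:3
  CH(I) → C:1 H:1 I:1
  CH2 → C:1 H:2
  CH2COOCH3 → C:3 H:5 O:2
Element totals:
  C: 6
  H: 11
  I: 1
  O: 2
Molecular formula: C6H11IO2.
  M = 6(12.011) + 11(1.008) + 126.904 + 2(15.999)
    = 72.066 + 11.088 + 126.904 + 31.998 = 242.056

242.06 g/mol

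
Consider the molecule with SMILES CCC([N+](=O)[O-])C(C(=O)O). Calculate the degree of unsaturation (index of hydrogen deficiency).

Atom tally by fragment:
  CH3 → C:1 H:3
  CH2 → C:1 H:2
  CH(NO2) → C:1 H:1 N:1 O:2
  CH2COOH → C:2 H:3 O:2
Element totals:
  C: 5
  H: 9
  N: 1
  O: 4
Molecular formula: C5H9NO4.
DoU = (2C + 2 + N − H − X) / 2 = (2·5 + 2 + 1 − 9 − 0) / 2 = 2.

2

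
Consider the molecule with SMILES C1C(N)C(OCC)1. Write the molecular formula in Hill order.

Atom tally by fragment:
  cyclopropane ring core → C:3 H:6
  (− 2 ring H displaced by substituents)
  + NH2 → N:1 H:2
  + OC2H5 → C:2 H:5 O:1
Element totals:
  C: 5
  H: 11
  N: 1
  O: 1

C5H11NO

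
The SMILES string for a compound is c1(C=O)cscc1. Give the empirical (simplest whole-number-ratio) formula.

Atom tally by fragment:
  thiophene ring core → C:4 H:4 S:1
  (− 1 ring H displaced by substituents)
  + CHO → C:1 H:1 O:1
Element totals:
  C: 5
  H: 4
  O: 1
  S: 1
Molecular formula: C5H4OS.
gcd of subscripts (5, 4, 1, 1) = 1, so the empirical formula equals the molecular formula.

C5H4OS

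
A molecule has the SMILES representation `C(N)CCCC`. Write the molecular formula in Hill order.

Atom tally by fragment:
  H2NCH2 → C:1 H:4 N:1
  CH2 → C:1 H:2
  CH2 → C:1 H:2
  CH2 → C:1 H:2
  CH3 → C:1 H:3
Element totals:
  C: 5
  H: 13
  N: 1

C5H13N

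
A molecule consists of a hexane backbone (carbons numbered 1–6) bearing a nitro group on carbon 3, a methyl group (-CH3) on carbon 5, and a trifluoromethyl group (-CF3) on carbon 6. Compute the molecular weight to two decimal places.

213.20 g/mol

Atom tally by fragment:
  CH3 → C:1 H:3
  CH2 → C:1 H:2
  CH(NO2) → C:1 H:1 N:1 O:2
  CH2 → C:1 H:2
  CH(CH3) → C:2 H:4
  CH2CF3 → C:2 H:2 F:3
Element totals:
  C: 8
  H: 14
  F: 3
  N: 1
  O: 2
Molecular formula: C8H14F3NO2.
  M = 8(12.011) + 14(1.008) + 3(18.998) + 14.007 + 2(15.999)
    = 96.088 + 14.112 + 56.994 + 14.007 + 31.998 = 213.199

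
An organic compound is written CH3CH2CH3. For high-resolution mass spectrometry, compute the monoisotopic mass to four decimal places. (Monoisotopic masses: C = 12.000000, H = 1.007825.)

Element totals:
  C: 3
  H: 8
Molecular formula: C3H8.
  M = 3(12.0) + 8(1.007825)
    = 36.000000 + 8.062600 = 44.062600

44.0626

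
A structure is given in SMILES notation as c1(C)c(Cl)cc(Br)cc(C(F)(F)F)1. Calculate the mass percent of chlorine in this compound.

12.96%

Atom tally by fragment:
  benzene ring core → C:6 H:6
  (− 4 ring H displaced by substituents)
  + CH3 → C:1 H:3
  + Cl → Cl:1
  + Br → Br:1
  + CF3 → C:1 F:3
Element totals:
  C: 8
  H: 5
  Br: 1
  Cl: 1
  F: 3
Molecular formula: C8H5BrClF3.
Molar mass = 273.476 g/mol.
Mass from Cl: 1 × 35.45 = 35.450 g/mol.
%Cl = 35.450 / 273.476 × 100 = 12.96%.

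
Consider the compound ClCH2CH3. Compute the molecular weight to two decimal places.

64.51 g/mol

Atom tally by fragment:
  ClCH2 → C:1 H:2 Cl:1
  CH3 → C:1 H:3
Element totals:
  C: 2
  H: 5
  Cl: 1
Molecular formula: C2H5Cl.
  M = 2(12.011) + 5(1.008) + 35.45
    = 24.022 + 5.040 + 35.450 = 64.512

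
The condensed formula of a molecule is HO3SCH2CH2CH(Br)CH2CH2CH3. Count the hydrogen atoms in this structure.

Element totals:
  C: 6
  H: 13
  Br: 1
  O: 3
  S: 1

13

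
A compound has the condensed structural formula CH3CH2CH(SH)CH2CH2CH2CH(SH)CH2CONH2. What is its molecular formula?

Atom tally by fragment:
  CH3 → C:1 H:3
  CH2 → C:1 H:2
  CH(SH) → C:1 H:2 S:1
  CH2 → C:1 H:2
  CH2 → C:1 H:2
  CH2 → C:1 H:2
  CH(SH) → C:1 H:2 S:1
  CH2CONH2 → C:2 H:4 O:1 N:1
Element totals:
  C: 9
  H: 19
  N: 1
  O: 1
  S: 2

C9H19NOS2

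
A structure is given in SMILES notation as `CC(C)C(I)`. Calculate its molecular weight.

Atom tally by fragment:
  CH3 → C:1 H:3
  CH(CH3) → C:2 H:4
  CH2I → C:1 H:2 I:1
Element totals:
  C: 4
  H: 9
  I: 1
Molecular formula: C4H9I.
  M = 4(12.011) + 9(1.008) + 126.904
    = 48.044 + 9.072 + 126.904 = 184.020

184.02 g/mol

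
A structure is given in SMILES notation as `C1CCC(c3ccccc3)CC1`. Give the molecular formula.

C12H16

Atom tally by fragment:
  cyclohexane ring core → C:6 H:12
  (− 1 ring H displaced by substituents)
  + C6H5 → C:6 H:5
Element totals:
  C: 12
  H: 16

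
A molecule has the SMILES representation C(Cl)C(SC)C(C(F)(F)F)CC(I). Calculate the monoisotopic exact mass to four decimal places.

345.9267

Atom tally by fragment:
  ClCH2 → C:1 H:2 Cl:1
  CH(SCH3) → C:2 H:4 S:1
  CH(CF3) → C:2 H:1 F:3
  CH2 → C:1 H:2
  CH2I → C:1 H:2 I:1
Element totals:
  C: 7
  H: 11
  Cl: 1
  F: 3
  I: 1
  S: 1
Molecular formula: C7H11ClF3IS.
  M = 7(12.0) + 11(1.007825) + 34.968853 + 3(18.998403) + 126.904472 + 31.972071
    = 84.000000 + 11.086075 + 34.968853 + 56.995209 + 126.904472 + 31.972071 = 345.926680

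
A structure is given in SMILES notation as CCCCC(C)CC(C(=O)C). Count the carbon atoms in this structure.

Atom tally by fragment:
  CH3 → C:1 H:3
  CH2 → C:1 H:2
  CH2 → C:1 H:2
  CH2 → C:1 H:2
  CH(CH3) → C:2 H:4
  CH2 → C:1 H:2
  CH2COCH3 → C:3 H:5 O:1
Element totals:
  C: 10
  H: 20
  O: 1

10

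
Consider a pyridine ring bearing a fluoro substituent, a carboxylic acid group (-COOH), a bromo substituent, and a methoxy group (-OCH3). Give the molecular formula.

Atom tally by fragment:
  pyridine ring core → C:5 H:5 N:1
  (− 4 ring H displaced by substituents)
  + F → F:1
  + COOH → C:1 H:1 O:2
  + Br → Br:1
  + OCH3 → C:1 H:3 O:1
Element totals:
  C: 7
  H: 5
  Br: 1
  F: 1
  N: 1
  O: 3

C7H5BrFNO3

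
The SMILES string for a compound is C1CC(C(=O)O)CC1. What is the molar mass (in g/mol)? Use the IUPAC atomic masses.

Atom tally by fragment:
  cyclopentane ring core → C:5 H:10
  (− 1 ring H displaced by substituents)
  + COOH → C:1 H:1 O:2
Element totals:
  C: 6
  H: 10
  O: 2
Molecular formula: C6H10O2.
  M = 6(12.011) + 10(1.008) + 2(15.999)
    = 72.066 + 10.080 + 31.998 = 114.144

114.14 g/mol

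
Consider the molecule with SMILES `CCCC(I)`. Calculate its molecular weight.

184.02 g/mol

Atom tally by fragment:
  CH3 → C:1 H:3
  CH2 → C:1 H:2
  CH2 → C:1 H:2
  CH2I → C:1 H:2 I:1
Element totals:
  C: 4
  H: 9
  I: 1
Molecular formula: C4H9I.
  M = 4(12.011) + 9(1.008) + 126.904
    = 48.044 + 9.072 + 126.904 = 184.020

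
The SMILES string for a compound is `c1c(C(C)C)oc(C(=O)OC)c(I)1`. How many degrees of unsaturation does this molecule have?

4

Atom tally by fragment:
  furan ring core → C:4 H:4 O:1
  (− 3 ring H displaced by substituents)
  + CH(CH3)2 → C:3 H:7
  + COOCH3 → C:2 H:3 O:2
  + I → I:1
Element totals:
  C: 9
  H: 11
  I: 1
  O: 3
Molecular formula: C9H11IO3.
DoU = (2C + 2 + N − H − X) / 2 = (2·9 + 2 + 0 − 11 − 1) / 2 = 4.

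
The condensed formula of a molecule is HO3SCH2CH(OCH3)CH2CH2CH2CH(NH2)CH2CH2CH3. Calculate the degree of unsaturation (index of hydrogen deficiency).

Atom tally by fragment:
  HO3SCH2 → C:1 H:3 S:1 O:3
  CH(OCH3) → C:2 H:4 O:1
  CH2 → C:1 H:2
  CH2 → C:1 H:2
  CH2 → C:1 H:2
  CH(NH2) → C:1 H:3 N:1
  CH2 → C:1 H:2
  CH2 → C:1 H:2
  CH3 → C:1 H:3
Element totals:
  C: 10
  H: 23
  N: 1
  O: 4
  S: 1
Molecular formula: C10H23NO4S.
DoU = (2C + 2 + N − H − X) / 2 = (2·10 + 2 + 1 − 23 − 0) / 2 = 0.

0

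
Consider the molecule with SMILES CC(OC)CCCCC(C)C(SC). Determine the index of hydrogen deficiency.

0

Atom tally by fragment:
  CH3 → C:1 H:3
  CH(OCH3) → C:2 H:4 O:1
  CH2 → C:1 H:2
  CH2 → C:1 H:2
  CH2 → C:1 H:2
  CH2 → C:1 H:2
  CH(CH3) → C:2 H:4
  CH2SCH3 → C:2 H:5 S:1
Element totals:
  C: 11
  H: 24
  O: 1
  S: 1
Molecular formula: C11H24OS.
DoU = (2C + 2 + N − H − X) / 2 = (2·11 + 2 + 0 − 24 − 0) / 2 = 0.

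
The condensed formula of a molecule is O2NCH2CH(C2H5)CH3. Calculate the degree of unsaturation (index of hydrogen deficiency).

Atom tally by fragment:
  O2NCH2 → C:1 H:2 N:1 O:2
  CH(C2H5) → C:3 H:6
  CH3 → C:1 H:3
Element totals:
  C: 5
  H: 11
  N: 1
  O: 2
Molecular formula: C5H11NO2.
DoU = (2C + 2 + N − H − X) / 2 = (2·5 + 2 + 1 − 11 − 0) / 2 = 1.

1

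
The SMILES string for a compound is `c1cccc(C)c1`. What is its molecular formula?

Atom tally by fragment:
  benzene ring core → C:6 H:6
  (− 1 ring H displaced by substituents)
  + CH3 → C:1 H:3
Element totals:
  C: 7
  H: 8

C7H8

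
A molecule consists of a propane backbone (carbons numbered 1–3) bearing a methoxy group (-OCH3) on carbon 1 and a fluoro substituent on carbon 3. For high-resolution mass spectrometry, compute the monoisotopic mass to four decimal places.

Atom tally by fragment:
  CH3OCH2 → C:2 H:5 O:1
  CH2 → C:1 H:2
  CH2F → C:1 H:2 F:1
Element totals:
  C: 4
  H: 9
  F: 1
  O: 1
Molecular formula: C4H9FO.
  M = 4(12.0) + 9(1.007825) + 18.998403 + 15.994915
    = 48.000000 + 9.070425 + 18.998403 + 15.994915 = 92.063743

92.0637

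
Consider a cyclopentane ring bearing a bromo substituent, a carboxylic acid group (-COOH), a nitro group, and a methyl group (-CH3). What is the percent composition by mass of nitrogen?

Atom tally by fragment:
  cyclopentane ring core → C:5 H:10
  (− 4 ring H displaced by substituents)
  + Br → Br:1
  + COOH → C:1 H:1 O:2
  + NO2 → N:1 O:2
  + CH3 → C:1 H:3
Element totals:
  C: 7
  H: 10
  Br: 1
  N: 1
  O: 4
Molecular formula: C7H10BrNO4.
Molar mass = 252.064 g/mol.
Mass from N: 1 × 14.007 = 14.007 g/mol.
%N = 14.007 / 252.064 × 100 = 5.56%.

5.56%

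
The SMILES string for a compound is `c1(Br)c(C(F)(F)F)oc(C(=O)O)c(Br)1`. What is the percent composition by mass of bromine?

47.30%

Atom tally by fragment:
  furan ring core → C:4 H:4 O:1
  (− 4 ring H displaced by substituents)
  + Br → Br:1
  + CF3 → C:1 F:3
  + COOH → C:1 H:1 O:2
  + Br → Br:1
Element totals:
  C: 6
  H: 1
  Br: 2
  F: 3
  O: 3
Molecular formula: C6HBr2F3O3.
Molar mass = 337.873 g/mol.
Mass from Br: 2 × 79.904 = 159.808 g/mol.
%Br = 159.808 / 337.873 × 100 = 47.30%.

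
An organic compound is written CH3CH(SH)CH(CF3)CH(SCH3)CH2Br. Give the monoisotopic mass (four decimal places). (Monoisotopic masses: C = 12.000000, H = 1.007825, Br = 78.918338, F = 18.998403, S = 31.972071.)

Atom tally by fragment:
  CH3 → C:1 H:3
  CH(SH) → C:1 H:2 S:1
  CH(CF3) → C:2 H:1 F:3
  CH(SCH3) → C:2 H:4 S:1
  CH2Br → C:1 H:2 Br:1
Element totals:
  C: 7
  H: 12
  Br: 1
  F: 3
  S: 2
Molecular formula: C7H12BrF3S2.
  M = 7(12.0) + 12(1.007825) + 78.918338 + 3(18.998403) + 2(31.972071)
    = 84.000000 + 12.093900 + 78.918338 + 56.995209 + 63.944142 = 295.951589

295.9516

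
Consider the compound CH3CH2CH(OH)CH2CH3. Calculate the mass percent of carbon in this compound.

68.13%

Atom tally by fragment:
  CH3 → C:1 H:3
  CH2 → C:1 H:2
  CH(OH) → C:1 H:2 O:1
  CH2 → C:1 H:2
  CH3 → C:1 H:3
Element totals:
  C: 5
  H: 12
  O: 1
Molecular formula: C5H12O.
Molar mass = 88.150 g/mol.
Mass from C: 5 × 12.011 = 60.055 g/mol.
%C = 60.055 / 88.150 × 100 = 68.13%.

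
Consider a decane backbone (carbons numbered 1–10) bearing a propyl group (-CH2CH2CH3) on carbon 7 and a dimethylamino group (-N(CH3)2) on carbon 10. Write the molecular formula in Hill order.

Atom tally by fragment:
  CH3 → C:1 H:3
  CH2 → C:1 H:2
  CH2 → C:1 H:2
  CH2 → C:1 H:2
  CH2 → C:1 H:2
  CH2 → C:1 H:2
  CH(CH2CH2CH3) → C:4 H:8
  CH2 → C:1 H:2
  CH2 → C:1 H:2
  CH2N(CH3)2 → C:3 H:8 N:1
Element totals:
  C: 15
  H: 33
  N: 1

C15H33N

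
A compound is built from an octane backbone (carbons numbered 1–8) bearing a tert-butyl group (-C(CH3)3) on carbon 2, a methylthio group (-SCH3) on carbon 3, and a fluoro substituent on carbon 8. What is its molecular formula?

C13H27FS

Atom tally by fragment:
  CH3 → C:1 H:3
  CH(C(CH3)3) → C:5 H:10
  CH(SCH3) → C:2 H:4 S:1
  CH2 → C:1 H:2
  CH2 → C:1 H:2
  CH2 → C:1 H:2
  CH2 → C:1 H:2
  CH2F → C:1 H:2 F:1
Element totals:
  C: 13
  H: 27
  F: 1
  S: 1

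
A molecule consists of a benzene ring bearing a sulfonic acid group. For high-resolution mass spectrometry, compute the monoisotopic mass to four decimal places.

Atom tally by fragment:
  benzene ring core → C:6 H:6
  (− 1 ring H displaced by substituents)
  + SO3H → S:1 O:3 H:1
Element totals:
  C: 6
  H: 6
  O: 3
  S: 1
Molecular formula: C6H6O3S.
  M = 6(12.0) + 6(1.007825) + 3(15.994915) + 31.972071
    = 72.000000 + 6.046950 + 47.984745 + 31.972071 = 158.003766

158.0038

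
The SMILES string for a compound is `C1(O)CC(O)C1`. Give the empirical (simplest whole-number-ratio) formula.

Atom tally by fragment:
  cyclobutane ring core → C:4 H:8
  (− 2 ring H displaced by substituents)
  + OH → O:1 H:1
  + OH → O:1 H:1
Element totals:
  C: 4
  H: 8
  O: 2
Molecular formula: C4H8O2.
gcd of subscripts = 2; dividing each by 2:
  C: 4/2 = 2
  H: 8/2 = 4
  O: 2/2 = 1

C2H4O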